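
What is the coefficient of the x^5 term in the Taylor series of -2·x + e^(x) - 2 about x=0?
Expand to order 5: -2·x + e^(x) - 2 = x^5/120 + x^4/24 + x^3/6 + x^2/2 - x - 1 + O(x^6).
The coefficient of x^5 is 1/120.

Final answer: 1/120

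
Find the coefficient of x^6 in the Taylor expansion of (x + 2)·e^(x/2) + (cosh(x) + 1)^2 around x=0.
Expand to order 6: (x + 2)·e^(x/2) + (cosh(x) + 1)^2 = 73·x^6/1536 + x^5/320 + 85·x^4/192 + x^3/6 + 11·x^2/4 + 2·x + 6 + O(x^7).
The coefficient of x^6 is 73/1536.

Final answer: 73/1536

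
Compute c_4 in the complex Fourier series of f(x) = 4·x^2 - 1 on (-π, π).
Compute the real Fourier coefficients first: a_4 = 1, b_4 = 0.
Then c_4 = (a_4 − i·b_4)/2 = 1/2.

Final answer: 1/2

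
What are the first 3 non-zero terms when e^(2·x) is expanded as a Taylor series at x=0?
2·x^2 + 2·x + 1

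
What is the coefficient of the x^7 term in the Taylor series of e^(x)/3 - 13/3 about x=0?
Expand to order 7: e^(x)/3 - 13/3 = x^7/15120 + x^6/2160 + x^5/360 + x^4/72 + x^3/18 + x^2/6 + x/3 - 4 + O(x^8).
The coefficient of x^7 is 1/15120.

Final answer: 1/15120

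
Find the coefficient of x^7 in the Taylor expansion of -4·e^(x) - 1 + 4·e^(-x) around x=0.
Expand to order 7: -4·e^(x) - 1 + 4·e^(-x) = -x^7/630 - x^5/15 - 4·x^3/3 - 8·x - 1 + O(x^8).
The coefficient of x^7 is -1/630.

Final answer: -1/630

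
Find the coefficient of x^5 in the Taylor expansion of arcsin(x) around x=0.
Expand to order 5: arcsin(x) = 3·x^5/40 + x^3/6 + x + O(x^6).
The coefficient of x^5 is 3/40.

Final answer: 3/40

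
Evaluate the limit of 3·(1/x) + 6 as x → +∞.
Evaluate the dominant behaviour as x → +∞; each term tends to a finite value or vanishes.
Limit = 6.

Final answer: 6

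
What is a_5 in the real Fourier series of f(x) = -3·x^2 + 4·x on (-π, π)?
a_5 = (1/π) ∫_{-π}^{π} f(x)·cos(5x) dx.
Evaluate the integral (use parity and integration by parts as needed): a_5 = 12/25.

Final answer: 12/25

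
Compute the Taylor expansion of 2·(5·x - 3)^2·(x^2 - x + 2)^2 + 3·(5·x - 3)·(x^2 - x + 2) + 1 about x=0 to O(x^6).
-160·x^5 + 388·x^4 - 521·x^3 + 506·x^2 - 273·x + 55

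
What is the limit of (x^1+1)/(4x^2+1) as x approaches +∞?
This is an ∞/∞ indeterminate form as x → +∞.
Divide numerator and denominator by x^2 and let the lower-order terms vanish; the numerator's degree 1 is below the denominator's degree 2, so the quotient → 0.
Limit = 0.

Final answer: 0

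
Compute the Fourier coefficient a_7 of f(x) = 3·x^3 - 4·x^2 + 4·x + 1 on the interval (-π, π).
a_7 = (1/π) ∫_{-π}^{π} f(x)·cos(7x) dx.
Evaluate the integral (use parity and integration by parts as needed): a_7 = 16/49.

Final answer: 16/49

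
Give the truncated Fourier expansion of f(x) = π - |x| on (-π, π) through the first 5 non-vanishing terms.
4·cos(x)/π + 4·cos(3·x)/(9·π) + 4·cos(5·x)/(25·π) + 4·cos(7·x)/(49·π) + π/2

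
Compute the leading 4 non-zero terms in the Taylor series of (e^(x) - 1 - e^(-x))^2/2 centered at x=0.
-x^3/3 + 2·x^2 - 2·x + 1/2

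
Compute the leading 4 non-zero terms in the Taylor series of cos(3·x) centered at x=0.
-81·x^6/80 + 27·x^4/8 - 9·x^2/2 + 1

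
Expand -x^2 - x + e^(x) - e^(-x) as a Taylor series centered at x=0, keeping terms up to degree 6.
x^5/60 + x^3/3 - x^2 + x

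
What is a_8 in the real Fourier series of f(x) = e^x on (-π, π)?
a_8 = (1/π) ∫_{-π}^{π} f(x)·cos(8x) dx.
Evaluate the integral (use parity and integration by parts as needed): a_8 = (-1 + e^(2·π))·e^(-π)/(65·π).

Final answer: (-1 + e^(2·π))·e^(-π)/(65·π)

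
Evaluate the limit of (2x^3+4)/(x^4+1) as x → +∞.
This is an ∞/∞ indeterminate form as x → +∞.
Divide numerator and denominator by x^4 and let the lower-order terms vanish; the numerator's degree 3 is below the denominator's degree 4, so the quotient → 0.
Limit = 0.

Final answer: 0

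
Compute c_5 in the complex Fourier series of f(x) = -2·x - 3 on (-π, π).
Compute the real Fourier coefficients first: a_5 = 0, b_5 = -4/5.
Then c_5 = (a_5 − i·b_5)/2 = 2·i/5.

Final answer: 2·i/5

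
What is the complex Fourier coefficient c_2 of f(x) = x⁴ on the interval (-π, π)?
Compute the real Fourier coefficients first: a_2 = -3 + 2·π^2, b_2 = 0.
Then c_2 = (a_2 − i·b_2)/2 = -3/2 + π^2.

Final answer: -3/2 + π^2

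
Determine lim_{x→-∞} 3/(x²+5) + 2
Evaluate the dominant behaviour as x → -∞; each term tends to a finite value or vanishes.
Limit = 2.

Final answer: 2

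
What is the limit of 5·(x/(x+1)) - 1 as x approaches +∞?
Evaluate the dominant behaviour as x → +∞; each term tends to a finite value or vanishes.
Limit = 4.

Final answer: 4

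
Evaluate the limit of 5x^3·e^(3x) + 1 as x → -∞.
The product is a 0·∞ indeterminate form at x → -∞.
Rewrite the product as 5x^3 / e^(-3x) (an ∞/∞ form) and apply L'Hôpital, or use the standard hierarchy e^(3|x|) ≫ |x^3| as x → -∞.
The indeterminate product → 0, so the limit = 1.

Final answer: 1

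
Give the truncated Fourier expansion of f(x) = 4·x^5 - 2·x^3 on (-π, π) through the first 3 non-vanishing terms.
(-164·π^2 + 8·π^4 + 984)·sin(x) + (-4·π^4 - 33 + 22·π^2)·sin(2·x) + (-196·π^2/27 + 392/81 + 8·π^4/3)·sin(3·x)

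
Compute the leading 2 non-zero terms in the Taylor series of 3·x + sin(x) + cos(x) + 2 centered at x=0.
4·x + 3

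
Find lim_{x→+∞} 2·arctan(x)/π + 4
Evaluate the dominant behaviour as x → +∞; each term tends to a finite value or vanishes.
Limit = 5.

Final answer: 5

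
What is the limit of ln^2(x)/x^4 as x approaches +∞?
This is an ∞/∞ indeterminate form as x → +∞.
The polynomial denominator x^4 dominates the logarithmic numerator (any positive power of x ≫ ln^2(x) as x → ∞), so the quotient → 0.
Limit = 0.

Final answer: 0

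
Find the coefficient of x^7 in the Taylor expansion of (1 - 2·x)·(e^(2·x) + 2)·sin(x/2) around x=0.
Expand to order 7: (1 - 2·x)·(e^(2·x) + 2)·sin(x/2) = -116819·x^7/645120 - 1379·x^6/2880 - 3677·x^5/3840 - 5·x^4/4 - 17·x^3/16 - 2·x^2 + 3·x/2 + O(x^8).
The coefficient of x^7 is -116819/645120.

Final answer: -116819/645120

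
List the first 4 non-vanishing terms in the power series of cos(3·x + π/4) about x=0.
9·√(2)·x^3/4 - 9·√(2)·x^2/4 - 3·√(2)·x/2 + √(2)/2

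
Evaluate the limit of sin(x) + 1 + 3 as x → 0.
Direct substitution at x = 0 gives 4.

Final answer: 4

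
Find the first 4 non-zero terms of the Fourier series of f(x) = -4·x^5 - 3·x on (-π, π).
(-966 - 8·π^4 + 160·π^2)·sin(x) + (-20·π^2 + 33 + 4·π^4)·sin(2·x) + (-8·π^4/3 - 482/81 + 160·π^2/27)·sin(3·x) + (-5·π^2/2 + 39/16 + 2·π^4)·sin(4·x)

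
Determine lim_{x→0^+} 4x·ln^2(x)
This is a 0·∞ indeterminate form at x → 0⁺.
Rewrite the product as 4·ln^2(x) / x^(-1) and apply L'Hôpital, or use the standard hierarchy x^(-1) ≫ |ln x|^2 as x → 0⁺.
The indeterminate product → 0, so the limit = 0.

Final answer: 0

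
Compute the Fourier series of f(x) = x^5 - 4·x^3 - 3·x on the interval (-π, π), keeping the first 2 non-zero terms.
(-48·π^2 + 2·π^4 + 282)·sin(x) + (-π^4 - 21/2 + 9·π^2)·sin(2·x)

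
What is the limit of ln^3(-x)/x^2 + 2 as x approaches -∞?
The quotient is an ∞/∞ indeterminate form as x → -∞.
Compare growth rates of the dominant terms (exponentials ≫ polynomials ≫ logarithms), or apply L'Hôpital's rule; the quotient → 0.
Adding the constant: 0 + 2 = 2. Limit = 2.

Final answer: 2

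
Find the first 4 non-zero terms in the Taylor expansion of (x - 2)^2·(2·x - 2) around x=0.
2·x^3 - 10·x^2 + 16·x - 8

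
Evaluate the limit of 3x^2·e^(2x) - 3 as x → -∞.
The product is a 0·∞ indeterminate form at x → -∞.
Rewrite the product as 3x^2 / e^(-2x) (an ∞/∞ form) and apply L'Hôpital, or use the standard hierarchy e^(2|x|) ≫ |x^2| as x → -∞.
The indeterminate product → 0, so the limit = -3.

Final answer: -3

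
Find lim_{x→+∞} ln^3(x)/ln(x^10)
This is an ∞/∞ indeterminate form as x → +∞.
Write ln(x^10) = 10·ln(x), reducing the quotient to ln^2(x)/10 → ∞.
Limit = ∞.

Final answer: ∞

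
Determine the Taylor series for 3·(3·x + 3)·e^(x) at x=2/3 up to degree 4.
15·e^(2/3) + 24·e^(2/3)·(x - 2/3) + 33·e^(2/3)·(x - 2/3)^2/2 + 7·e^(2/3)·(x - 2/3)^3 + 17·e^(2/3)·(x - 2/3)^4/8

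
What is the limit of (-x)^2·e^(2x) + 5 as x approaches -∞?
The product is a 0·∞ indeterminate form at x → -∞.
Rewrite the product as (-x)^2 / e^(-2x) (an ∞/∞ form) and apply L'Hôpital, or use the standard hierarchy e^(2|x|) ≫ |(-x)^2| as x → -∞.
The indeterminate product → 0, so the limit = 5.

Final answer: 5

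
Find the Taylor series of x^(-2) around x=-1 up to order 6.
1 + 2·(x + 1) + 3·(x + 1)^2 + 4·(x + 1)^3 + 5·(x + 1)^4 + 6·(x + 1)^5 + 7·(x + 1)^6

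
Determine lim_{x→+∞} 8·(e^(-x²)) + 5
Evaluate the dominant behaviour as x → +∞; each term tends to a finite value or vanishes.
Limit = 5.

Final answer: 5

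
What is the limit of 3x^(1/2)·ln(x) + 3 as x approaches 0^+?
The product is a 0·∞ indeterminate form at x → 0⁺.
Rewrite the product as 3·ln(x) / x^(-1/2) and apply L'Hôpital, or use the standard hierarchy x^(-1/2) ≫ |ln x| as x → 0⁺.
The indeterminate product → 0, so the limit = 3.

Final answer: 3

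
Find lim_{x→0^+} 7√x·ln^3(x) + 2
The product is a 0·∞ indeterminate form at x → 0⁺.
Rewrite the product as 7·ln^3(x) / x^(-1/2) and apply L'Hôpital, or use the standard hierarchy x^(-1/2) ≫ |ln x|^3 as x → 0⁺.
The indeterminate product → 0, so the limit = 2.

Final answer: 2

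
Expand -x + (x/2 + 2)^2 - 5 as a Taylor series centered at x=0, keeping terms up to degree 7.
x^2/4 + x - 1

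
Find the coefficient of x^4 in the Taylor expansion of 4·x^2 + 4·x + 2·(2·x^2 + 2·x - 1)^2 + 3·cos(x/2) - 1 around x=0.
Expand to order 4: 4·x^2 + 4·x + 2·(2·x^2 + 2·x - 1)^2 + 3·cos(x/2) - 1 = 1025·x^4/128 + 16·x^3 + 29·x^2/8 - 4·x + 4 + O(x^5).
The coefficient of x^4 is 1025/128.

Final answer: 1025/128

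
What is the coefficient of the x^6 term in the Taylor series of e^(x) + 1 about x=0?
Expand to order 6: e^(x) + 1 = x^6/720 + x^5/120 + x^4/24 + x^3/6 + x^2/2 + x + 2 + O(x^7).
The coefficient of x^6 is 1/720.

Final answer: 1/720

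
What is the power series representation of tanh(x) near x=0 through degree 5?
2·x^5/15 - x^3/3 + x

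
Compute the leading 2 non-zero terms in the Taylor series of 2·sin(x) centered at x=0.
-x^3/3 + 2·x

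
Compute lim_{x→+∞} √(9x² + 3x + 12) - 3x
As x → +∞: multiply by the conjugate to get (3x+12)/(√(9x²+3x+12)+3x); the denominator ~ 6x, so the limit is 3/6 = 1/2.
Limit = 1/2.

Final answer: 1/2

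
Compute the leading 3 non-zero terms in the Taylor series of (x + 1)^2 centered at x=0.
x^2 + 2·x + 1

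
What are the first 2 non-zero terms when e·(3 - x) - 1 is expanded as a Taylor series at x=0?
-e·x - 1 + 3·e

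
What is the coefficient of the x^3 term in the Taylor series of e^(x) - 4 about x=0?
Expand to order 3: e^(x) - 4 = x^3/6 + x^2/2 + x - 3 + O(x^4).
The coefficient of x^3 is 1/6.

Final answer: 1/6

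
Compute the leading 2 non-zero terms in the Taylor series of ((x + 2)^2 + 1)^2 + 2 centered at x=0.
40·x + 27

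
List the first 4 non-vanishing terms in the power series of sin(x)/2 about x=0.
-x^7/10080 + x^5/240 - x^3/12 + x/2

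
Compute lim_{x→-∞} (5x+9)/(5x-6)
Evaluate the dominant behaviour as x → -∞; each term tends to a finite value or vanishes.
Limit = 1.

Final answer: 1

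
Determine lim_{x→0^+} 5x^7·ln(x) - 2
The product is a 0·∞ indeterminate form at x → 0⁺.
Rewrite the product as 5·ln(x) / x^(-7) and apply L'Hôpital, or use the standard hierarchy x^(-7) ≫ |ln x| as x → 0⁺.
The indeterminate product → 0, so the limit = -2.

Final answer: -2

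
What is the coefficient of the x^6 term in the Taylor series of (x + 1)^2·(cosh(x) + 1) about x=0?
Expand to order 6: (x + 1)^2·(cosh(x) + 1) = 31·x^6/720 + x^5/12 + 13·x^4/24 + x^3 + 5·x^2/2 + 4·x + 2 + O(x^7).
The coefficient of x^6 is 31/720.

Final answer: 31/720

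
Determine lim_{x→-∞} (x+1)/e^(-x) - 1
The quotient is an ∞/∞ indeterminate form as x → -∞.
Compare growth rates of the dominant terms (exponentials ≫ polynomials ≫ logarithms), or apply L'Hôpital's rule; the quotient → 0.
Adding the constant: 0 - 1 = -1. Limit = -1.

Final answer: -1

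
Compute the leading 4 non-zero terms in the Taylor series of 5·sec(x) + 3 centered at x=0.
61·x^6/144 + 25·x^4/24 + 5·x^2/2 + 8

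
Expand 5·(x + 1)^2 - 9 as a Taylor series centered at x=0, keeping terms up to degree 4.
5·x^2 + 10·x - 4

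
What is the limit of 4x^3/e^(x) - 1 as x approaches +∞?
The quotient is an ∞/∞ indeterminate form as x → +∞.
The exponential denominator e^(x) dominates the polynomial numerator (e^x ≫ x^3 as x → ∞), so the quotient → 0.
Adding the constant: 0 - 1 = -1. Limit = -1.

Final answer: -1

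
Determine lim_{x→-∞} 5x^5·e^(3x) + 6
The product is a 0·∞ indeterminate form at x → -∞.
Rewrite the product as 5x^5 / e^(-3x) (an ∞/∞ form) and apply L'Hôpital, or use the standard hierarchy e^(3|x|) ≫ |x^5| as x → -∞.
The indeterminate product → 0, so the limit = 6.

Final answer: 6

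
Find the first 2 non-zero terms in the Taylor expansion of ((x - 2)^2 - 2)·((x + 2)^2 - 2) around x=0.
4 - 12·x^2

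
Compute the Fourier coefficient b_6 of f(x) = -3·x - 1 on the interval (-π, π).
b_6 = (1/π) ∫_{-π}^{π} f(x)·sin(6x) dx.
Evaluate the integral (use parity and integration by parts as needed): b_6 = 1.

Final answer: 1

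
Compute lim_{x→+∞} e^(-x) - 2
Evaluate the dominant behaviour as x → +∞; each term tends to a finite value or vanishes.
Limit = -2.

Final answer: -2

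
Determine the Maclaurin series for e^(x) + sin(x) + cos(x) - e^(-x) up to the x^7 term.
x^7/5040 - x^6/720 + x^5/40 + x^4/24 + x^3/6 - x^2/2 + 3·x + 1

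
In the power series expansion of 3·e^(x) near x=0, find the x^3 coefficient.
Expand to order 3: 3·e^(x) = x^3/2 + 3·x^2/2 + 3·x + 3 + O(x^4).
The coefficient of x^3 is 1/2.

Final answer: 1/2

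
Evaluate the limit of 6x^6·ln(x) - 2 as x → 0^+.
The product is a 0·∞ indeterminate form at x → 0⁺.
Rewrite the product as 6·ln(x) / x^(-6) and apply L'Hôpital, or use the standard hierarchy x^(-6) ≫ |ln x| as x → 0⁺.
The indeterminate product → 0, so the limit = -2.

Final answer: -2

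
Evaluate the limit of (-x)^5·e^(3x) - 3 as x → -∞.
The product is a 0·∞ indeterminate form at x → -∞.
Rewrite the product as (-x)^5 / e^(-3x) (an ∞/∞ form) and apply L'Hôpital, or use the standard hierarchy e^(3|x|) ≫ |(-x)^5| as x → -∞.
The indeterminate product → 0, so the limit = -3.

Final answer: -3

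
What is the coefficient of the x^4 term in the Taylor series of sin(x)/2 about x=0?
Expand to order 4: sin(x)/2 = -x^3/12 + x/2 + O(x^5).
The coefficient of x^4 is 0.

Final answer: 0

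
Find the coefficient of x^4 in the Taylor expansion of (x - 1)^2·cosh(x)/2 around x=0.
Expand to order 4: (x - 1)^2·cosh(x)/2 = 13·x^4/48 - x^3/2 + 3·x^2/4 - x + 1/2 + O(x^5).
The coefficient of x^4 is 13/48.

Final answer: 13/48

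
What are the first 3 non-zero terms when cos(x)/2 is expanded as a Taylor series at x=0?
x^4/48 - x^2/4 + 1/2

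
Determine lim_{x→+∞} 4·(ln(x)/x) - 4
Evaluate the dominant behaviour as x → +∞; each term tends to a finite value or vanishes.
Limit = -4.

Final answer: -4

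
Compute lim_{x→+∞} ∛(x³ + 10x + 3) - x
This is an ∞ − ∞ indeterminate form.
Multiply by (A² + AB + B²)/(A² + AB + B²) where A = ∛(x³+10x + 3), B = x to use A³ − B³ = (A−B)(A²+AB+B²); the x³ terms cancel, leaving (10x + 3)/(A²+AB+B²) with denominator ~ 3x², so the limit is 0.
Limit = 0.

Final answer: 0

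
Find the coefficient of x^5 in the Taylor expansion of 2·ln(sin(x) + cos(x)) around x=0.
Expand to order 5: 2·ln(sin(x) + cos(x)) = 4·x^5/3 - 4·x^4/3 + 4·x^3/3 - 2·x^2 + 2·x + O(x^6).
The coefficient of x^5 is 4/3.

Final answer: 4/3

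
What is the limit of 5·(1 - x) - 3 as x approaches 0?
Direct substitution at x = 0 gives 2.

Final answer: 2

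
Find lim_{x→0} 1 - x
Direct substitution at x = 0 gives 1.

Final answer: 1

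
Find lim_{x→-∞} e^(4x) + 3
Evaluate the dominant behaviour as x → -∞; each term tends to a finite value or vanishes.
Limit = 3.

Final answer: 3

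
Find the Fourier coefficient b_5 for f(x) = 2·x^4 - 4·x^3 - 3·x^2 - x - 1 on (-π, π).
b_5 = (1/π) ∫_{-π}^{π} f(x)·sin(5x) dx.
Evaluate the integral (use parity and integration by parts as needed): b_5 = -8·π^2/5 - 2/125.

Final answer: -8·π^2/5 - 2/125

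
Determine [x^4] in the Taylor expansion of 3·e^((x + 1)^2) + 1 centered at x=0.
Expand to order 4: 3·e^((x + 1)^2) + 1 = 19·e·x^4/2 + 10·e·x^3 + 9·e·x^2 + 6·e·x + 1 + 3·e + O(x^5).
The coefficient of x^4 is 19·e/2.

Final answer: 19·e/2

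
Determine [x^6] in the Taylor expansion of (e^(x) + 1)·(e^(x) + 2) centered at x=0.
Expand to order 6: (e^(x) + 1)·(e^(x) + 2) = 67·x^6/720 + 7·x^5/24 + 19·x^4/24 + 11·x^3/6 + 7·x^2/2 + 5·x + 6 + O(x^7).
The coefficient of x^6 is 67/720.

Final answer: 67/720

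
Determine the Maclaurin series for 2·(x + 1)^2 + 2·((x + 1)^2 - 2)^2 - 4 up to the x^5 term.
2·x^4 + 8·x^3 + 6·x^2 - 4·x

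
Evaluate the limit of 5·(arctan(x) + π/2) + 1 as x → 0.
Direct substitution at x = 0 gives 1 + 5·π/2.

Final answer: 1 + 5·π/2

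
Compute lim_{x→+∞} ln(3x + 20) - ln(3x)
This is an ∞ − ∞ indeterminate form.
Combine the logarithms: ln(3x+20) − ln(3x) = ln((3x+20)/(3x)) = ln(1 + 20/(3x)) → ln(1) = 0.
Limit = 0.

Final answer: 0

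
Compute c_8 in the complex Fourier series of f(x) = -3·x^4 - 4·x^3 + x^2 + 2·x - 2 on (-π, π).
Compute the real Fourier coefficients first: a_8 = 25/256 - 3·π^2/8, b_8 = -19/32 + π^2.
Then c_8 = (a_8 − i·b_8)/2 = -3·π^2/16 + 25/512 - i·π^2/2 + 19·i/64.

Final answer: -3·π^2/16 + 25/512 - i·π^2/2 + 19·i/64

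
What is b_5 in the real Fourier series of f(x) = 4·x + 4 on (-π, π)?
b_5 = (1/π) ∫_{-π}^{π} f(x)·sin(5x) dx.
Evaluate the integral (use parity and integration by parts as needed): b_5 = 8/5.

Final answer: 8/5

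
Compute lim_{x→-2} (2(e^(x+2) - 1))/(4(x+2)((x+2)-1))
Both numerator and denominator → 0 as x → -2; this is a 0/0 indeterminate form.
Expand each to leading order near x = -2: numerator ~ 2·(x + 2), denominator ~ -4·(x + 2).
The limit of the ratio is -1/2.

Final answer: -1/2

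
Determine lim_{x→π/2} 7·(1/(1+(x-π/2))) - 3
Direct substitution at x = π/2 gives 4.

Final answer: 4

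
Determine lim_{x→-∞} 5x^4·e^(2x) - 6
The product is a 0·∞ indeterminate form at x → -∞.
Rewrite the product as 5x^4 / e^(-2x) (an ∞/∞ form) and apply L'Hôpital, or use the standard hierarchy e^(2|x|) ≫ |x^4| as x → -∞.
The indeterminate product → 0, so the limit = -6.

Final answer: -6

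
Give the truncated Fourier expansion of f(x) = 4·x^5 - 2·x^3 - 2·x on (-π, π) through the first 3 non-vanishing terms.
(-164·π^2 + 8·π^4 + 980)·sin(x) + (-4·π^4 - 31 + 22·π^2)·sin(2·x) + (-196·π^2/27 + 284/81 + 8·π^4/3)·sin(3·x)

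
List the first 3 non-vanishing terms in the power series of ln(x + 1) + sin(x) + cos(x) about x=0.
-x^2 + 2·x + 1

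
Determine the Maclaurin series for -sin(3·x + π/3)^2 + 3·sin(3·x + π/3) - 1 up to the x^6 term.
x^6·(81/5 - 243·√(3)/160) + x^5·(243/80 - 81·√(3)/5) + x^4·(-27/2 + 81·√(3)/16) + x^3·(-27/4 + 9·√(3)) + x^2·(9/2 - 27·√(3)/4) + x·(9/2 - 3·√(3)/2) - 7/4 + 3·√(3)/2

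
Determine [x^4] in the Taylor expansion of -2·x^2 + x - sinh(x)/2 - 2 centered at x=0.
Expand to order 4: -2·x^2 + x - sinh(x)/2 - 2 = -x^3/12 - 2·x^2 + x/2 - 2 + O(x^5).
The coefficient of x^4 is 0.

Final answer: 0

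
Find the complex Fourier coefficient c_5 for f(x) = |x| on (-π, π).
Compute the real Fourier coefficients first: a_5 = -4/(25·π), b_5 = 0.
Then c_5 = (a_5 − i·b_5)/2 = -2/(25·π).

Final answer: -2/(25·π)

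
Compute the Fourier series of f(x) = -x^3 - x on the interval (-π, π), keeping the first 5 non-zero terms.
(10 - 2·π^2)·sin(x) + (-1/2 + π^2)·sin(2·x) + (-2·π^2/3 - 2/9)·sin(3·x) + (5/16 + π^2/2)·sin(4·x) + (-2·π^2/5 - 38/125)·sin(5·x)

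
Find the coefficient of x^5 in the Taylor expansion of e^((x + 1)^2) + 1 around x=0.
13·e/5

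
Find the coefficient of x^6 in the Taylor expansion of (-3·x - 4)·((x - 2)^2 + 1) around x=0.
Expand to order 6: (-3·x - 4)·((x - 2)^2 + 1) = -3·x^3 + 8·x^2 + x - 20 + O(x^7).
The coefficient of x^6 is 0.

Final answer: 0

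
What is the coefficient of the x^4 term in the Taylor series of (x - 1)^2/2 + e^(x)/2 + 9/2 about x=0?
Expand to order 4: (x - 1)^2/2 + e^(x)/2 + 9/2 = x^4/48 + x^3/12 + 3·x^2/4 - x/2 + 11/2 + O(x^5).
The coefficient of x^4 is 1/48.

Final answer: 1/48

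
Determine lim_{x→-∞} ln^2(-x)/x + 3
The quotient is an ∞/∞ indeterminate form as x → -∞.
Compare growth rates of the dominant terms (exponentials ≫ polynomials ≫ logarithms), or apply L'Hôpital's rule; the quotient → 0.
Adding the constant: 0 + 3 = 3. Limit = 3.

Final answer: 3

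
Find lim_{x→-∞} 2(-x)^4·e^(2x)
This is a 0·∞ indeterminate form at x → -∞.
Rewrite the product as 2(-x)^4 / e^(-2x) (an ∞/∞ form) and apply L'Hôpital, or use the standard hierarchy e^(2|x|) ≫ |(-x)^4| as x → -∞.
The indeterminate product → 0, so the limit = 0.

Final answer: 0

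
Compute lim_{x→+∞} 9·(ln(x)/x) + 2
Evaluate the dominant behaviour as x → +∞; each term tends to a finite value or vanishes.
Limit = 2.

Final answer: 2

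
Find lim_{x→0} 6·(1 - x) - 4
Direct substitution at x = 0 gives 2.

Final answer: 2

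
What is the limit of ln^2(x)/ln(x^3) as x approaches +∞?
This is an ∞/∞ indeterminate form as x → +∞.
Write ln(x^3) = 3·ln(x), reducing the quotient to ln(x)/3 → ∞.
Limit = ∞.

Final answer: ∞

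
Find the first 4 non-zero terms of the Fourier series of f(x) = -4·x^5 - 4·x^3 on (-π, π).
(-912 - 8·π^4 + 152·π^2)·sin(x) + (-16·π^2 + 24 + 4·π^4)·sin(2·x) + (-8·π^4/3 - 176/81 + 88·π^2/27)·sin(3·x) + (-π^2/2 + 3/16 + 2·π^4)·sin(4·x)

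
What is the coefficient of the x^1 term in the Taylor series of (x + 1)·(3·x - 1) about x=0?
Expand to order 1: (x + 1)·(3·x - 1) = 2·x - 1 + O(x^2).
The coefficient of x^1 is 2.

Final answer: 2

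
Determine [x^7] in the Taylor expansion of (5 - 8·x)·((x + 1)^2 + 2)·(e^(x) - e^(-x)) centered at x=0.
Expand to order 7: (5 - 8·x)·((x + 1)^2 + 2)·(e^(x) - e^(-x)) = -149·x^7/840 - 29·x^6/10 - 41·x^5/12 - 62·x^4/3 - 17·x^3 - 28·x^2 + 30·x + O(x^8).
The coefficient of x^7 is -149/840.

Final answer: -149/840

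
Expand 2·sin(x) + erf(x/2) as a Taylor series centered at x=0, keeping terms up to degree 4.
x^3·(-1/3 - 1/(12·√(π))) + x·(1/√(π) + 2)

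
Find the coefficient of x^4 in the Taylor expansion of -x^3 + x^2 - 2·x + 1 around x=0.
Expand to order 4: -x^3 + x^2 - 2·x + 1 = -x^3 + x^2 - 2·x + 1 + O(x^5).
The coefficient of x^4 is 0.

Final answer: 0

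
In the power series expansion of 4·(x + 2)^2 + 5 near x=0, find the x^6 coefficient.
Expand to order 6: 4·(x + 2)^2 + 5 = 4·x^2 + 16·x + 21 + O(x^7).
The coefficient of x^6 is 0.

Final answer: 0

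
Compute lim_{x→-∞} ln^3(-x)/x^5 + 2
The quotient is an ∞/∞ indeterminate form as x → -∞.
Compare growth rates of the dominant terms (exponentials ≫ polynomials ≫ logarithms), or apply L'Hôpital's rule; the quotient → 0.
Adding the constant: 0 + 2 = 2. Limit = 2.

Final answer: 2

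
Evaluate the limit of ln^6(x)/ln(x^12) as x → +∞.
This is an ∞/∞ indeterminate form as x → +∞.
Write ln(x^12) = 12·ln(x), reducing the quotient to ln^5(x)/12 → ∞.
Limit = ∞.

Final answer: ∞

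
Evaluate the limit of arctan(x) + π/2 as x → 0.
Direct substitution at x = 0 gives π/2.

Final answer: π/2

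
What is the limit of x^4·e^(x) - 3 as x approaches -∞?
The product is a 0·∞ indeterminate form at x → -∞.
Rewrite the product as x^4 / e^(-x) (an ∞/∞ form) and apply L'Hôpital, or use the standard hierarchy e^(|x|) ≫ |x^4| as x → -∞.
The indeterminate product → 0, so the limit = -3.

Final answer: -3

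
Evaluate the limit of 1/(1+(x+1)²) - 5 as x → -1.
Direct substitution at x = -1 gives -4.

Final answer: -4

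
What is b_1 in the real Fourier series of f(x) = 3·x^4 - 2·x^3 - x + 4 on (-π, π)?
b_1 = (1/π) ∫_{-π}^{π} f(x)·sin(1x) dx.
Evaluate the integral (use parity and integration by parts as needed): b_1 = 22 - 4·π^2.

Final answer: 22 - 4·π^2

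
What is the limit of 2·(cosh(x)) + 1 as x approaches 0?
Direct substitution at x = 0 gives 3.

Final answer: 3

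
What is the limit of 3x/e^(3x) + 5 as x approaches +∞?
The quotient is an ∞/∞ indeterminate form as x → +∞.
The exponential denominator e^(3x) dominates the polynomial numerator (e^x ≫ x as x → ∞), so the quotient → 0.
Adding the constant: 0 + 5 = 5. Limit = 5.

Final answer: 5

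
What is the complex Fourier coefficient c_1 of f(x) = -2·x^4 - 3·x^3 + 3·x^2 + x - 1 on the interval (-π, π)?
Compute the real Fourier coefficients first: a_1 = -108 + 16·π^2, b_1 = 38 - 6·π^2.
Then c_1 = (a_1 − i·b_1)/2 = -54 + 8·π^2 - 19·i + 3·i·π^2.

Final answer: -54 + 8·π^2 - 19·i + 3·i·π^2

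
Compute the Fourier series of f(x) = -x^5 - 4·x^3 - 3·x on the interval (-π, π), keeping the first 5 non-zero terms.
(-198 - 2·π^4 + 32·π^2)·sin(x) + (-π^2 + 9/2 + π^4)·sin(2·x) + (-2·π^4/3 - 32·π^2/27 - 98/81)·sin(3·x) + (63/64 + 11·π^2/8 + π^4/2)·sin(4·x) + (-2·π^4/5 - 32·π^2/25 - 558/625)·sin(5·x)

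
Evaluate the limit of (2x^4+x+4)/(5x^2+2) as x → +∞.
This is an ∞/∞ indeterminate form as x → +∞.
Divide numerator and denominator by x^4 and let the lower-order terms vanish; the numerator's degree 4 exceeds the denominator's degree 2, so the quotient diverges.
Limit = ∞.

Final answer: ∞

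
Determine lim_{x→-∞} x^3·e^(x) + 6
The product is a 0·∞ indeterminate form at x → -∞.
Rewrite the product as x^3 / e^(-x) (an ∞/∞ form) and apply L'Hôpital, or use the standard hierarchy e^(|x|) ≫ |x^3| as x → -∞.
The indeterminate product → 0, so the limit = 6.

Final answer: 6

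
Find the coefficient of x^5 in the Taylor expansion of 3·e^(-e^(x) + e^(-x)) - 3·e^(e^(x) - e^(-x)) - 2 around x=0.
-57/10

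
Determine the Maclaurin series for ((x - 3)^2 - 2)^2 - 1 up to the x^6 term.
x^4 - 12·x^3 + 50·x^2 - 84·x + 48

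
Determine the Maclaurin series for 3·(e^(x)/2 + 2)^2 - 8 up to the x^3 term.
2·x^3 + 9·x^2/2 + 15·x/2 + 43/4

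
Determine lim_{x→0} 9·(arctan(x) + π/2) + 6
Direct substitution at x = 0 gives 6 + 9·π/2.

Final answer: 6 + 9·π/2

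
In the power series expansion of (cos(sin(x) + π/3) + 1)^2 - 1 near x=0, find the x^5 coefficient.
Expand to order 5: (cos(sin(x) + π/3) + 1)^2 - 1 = -27·√(3)·x^5/80 - x^4/8 + 3·√(3)·x^3/4 - 3·√(3)·x/2 + 5/4 + O(x^6).
The coefficient of x^5 is -27·√(3)/80.

Final answer: -27·√(3)/80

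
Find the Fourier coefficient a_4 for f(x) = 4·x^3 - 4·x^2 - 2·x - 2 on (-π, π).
a_4 = (1/π) ∫_{-π}^{π} f(x)·cos(4x) dx.
Evaluate the integral (use parity and integration by parts as needed): a_4 = -1.

Final answer: -1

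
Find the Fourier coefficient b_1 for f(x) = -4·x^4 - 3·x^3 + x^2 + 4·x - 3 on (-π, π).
b_1 = (1/π) ∫_{-π}^{π} f(x)·sin(1x) dx.
Evaluate the integral (use parity and integration by parts as needed): b_1 = 44 - 6·π^2.

Final answer: 44 - 6·π^2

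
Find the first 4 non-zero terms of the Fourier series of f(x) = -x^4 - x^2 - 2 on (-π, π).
(-44 + 8·π^2)·cos(x) + (2 - 2·π^2)·cos(2·x) + (-4/27 + 8·π^2/9)·cos(3·x) - π^4/5 - π^2/3 - 2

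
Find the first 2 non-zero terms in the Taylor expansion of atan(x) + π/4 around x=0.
x + π/4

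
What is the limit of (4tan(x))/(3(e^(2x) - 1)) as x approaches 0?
Both numerator and denominator → 0 as x → 0; this is a 0/0 indeterminate form.
Expand each to leading order near x = 0: numerator ~ 4·x, denominator ~ 6·x.
The limit of the ratio is 2/3.

Final answer: 2/3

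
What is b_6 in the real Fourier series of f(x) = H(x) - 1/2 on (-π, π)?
b_6 = (1/π) ∫_{-π}^{π} f(x)·sin(6x) dx.
Evaluate the integral (use parity and integration by parts as needed): b_6 = 0.

Final answer: 0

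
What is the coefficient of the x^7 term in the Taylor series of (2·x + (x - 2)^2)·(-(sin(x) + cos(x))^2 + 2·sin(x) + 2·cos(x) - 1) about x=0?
-13/90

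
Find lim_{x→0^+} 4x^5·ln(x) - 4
The product is a 0·∞ indeterminate form at x → 0⁺.
Rewrite the product as 4·ln(x) / x^(-5) and apply L'Hôpital, or use the standard hierarchy x^(-5) ≫ |ln x| as x → 0⁺.
The indeterminate product → 0, so the limit = -4.

Final answer: -4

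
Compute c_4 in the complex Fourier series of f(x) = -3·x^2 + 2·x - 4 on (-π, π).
Compute the real Fourier coefficients first: a_4 = -3/4, b_4 = -1.
Then c_4 = (a_4 − i·b_4)/2 = -3/8 + i/2.

Final answer: -3/8 + i/2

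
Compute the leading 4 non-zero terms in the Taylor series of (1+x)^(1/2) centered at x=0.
x^3/16 - x^2/8 + x/2 + 1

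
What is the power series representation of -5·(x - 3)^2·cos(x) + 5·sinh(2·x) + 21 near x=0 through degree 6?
-7·x^6/48 + 31·x^5/12 + 5·x^4/8 - 25·x^3/3 + 35·x^2/2 + 40·x - 24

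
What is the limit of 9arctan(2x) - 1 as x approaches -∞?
Evaluate the dominant behaviour as x → -∞; each term tends to a finite value or vanishes.
Limit = -9·π/2 - 1.

Final answer: -9·π/2 - 1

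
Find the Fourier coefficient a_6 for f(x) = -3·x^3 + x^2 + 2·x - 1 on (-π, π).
a_6 = (1/π) ∫_{-π}^{π} f(x)·cos(6x) dx.
Evaluate the integral (use parity and integration by parts as needed): a_6 = 1/9.

Final answer: 1/9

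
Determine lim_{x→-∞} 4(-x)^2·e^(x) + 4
The product is a 0·∞ indeterminate form at x → -∞.
Rewrite the product as 4(-x)^2 / e^(-x) (an ∞/∞ form) and apply L'Hôpital, or use the standard hierarchy e^(|x|) ≫ |(-x)^2| as x → -∞.
The indeterminate product → 0, so the limit = 4.

Final answer: 4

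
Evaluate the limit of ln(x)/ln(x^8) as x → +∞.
This is an ∞/∞ indeterminate form as x → +∞.
Write ln(x^8) = 8·ln(x), reducing the quotient to 1/8.
Limit = 1/8.

Final answer: 1/8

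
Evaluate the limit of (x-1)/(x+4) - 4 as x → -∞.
Evaluate the dominant behaviour as x → -∞; each term tends to a finite value or vanishes.
Limit = -3.

Final answer: -3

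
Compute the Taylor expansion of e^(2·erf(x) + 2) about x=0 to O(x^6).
x^5·(-32·e^(2)/(3·π^(3/2)) + 2·e^(2)/(5·√(π)) + 128·e^(2)/(15·π^(5/2))) + x^4·(-16·e^(2)/(3·π) + 32·e^(2)/(3·π^2)) + x^3·(-4·e^(2)/(3·√(π)) + 32·e^(2)/(3·π^(3/2))) + 8·x^2·e^(2)/π + 4·x·e^(2)/√(π) + e^(2)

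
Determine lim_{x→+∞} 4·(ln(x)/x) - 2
Evaluate the dominant behaviour as x → +∞; each term tends to a finite value or vanishes.
Limit = -2.

Final answer: -2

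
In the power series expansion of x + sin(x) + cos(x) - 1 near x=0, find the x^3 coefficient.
Expand to order 3: x + sin(x) + cos(x) - 1 = -x^3/6 - x^2/2 + 2·x + O(x^4).
The coefficient of x^3 is -1/6.

Final answer: -1/6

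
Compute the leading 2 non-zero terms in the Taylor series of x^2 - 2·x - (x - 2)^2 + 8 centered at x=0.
2·x + 4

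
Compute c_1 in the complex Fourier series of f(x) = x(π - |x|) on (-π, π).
Compute the real Fourier coefficients first: a_1 = 0, b_1 = 8/π.
Then c_1 = (a_1 − i·b_1)/2 = -4·i/π.

Final answer: -4·i/π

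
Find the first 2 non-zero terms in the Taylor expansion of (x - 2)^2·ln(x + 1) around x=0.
-6·x^2 + 4·x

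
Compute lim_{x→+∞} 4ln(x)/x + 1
The quotient is an ∞/∞ indeterminate form as x → +∞.
The polynomial denominator x dominates the logarithmic numerator (any positive power of x ≫ ln(x) as x → ∞), so the quotient → 0.
Adding the constant: 0 + 1 = 1. Limit = 1.

Final answer: 1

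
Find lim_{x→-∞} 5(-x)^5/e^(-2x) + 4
The quotient is an ∞/∞ indeterminate form as x → -∞.
Compare growth rates of the dominant terms (exponentials ≫ polynomials ≫ logarithms), or apply L'Hôpital's rule; the quotient → 0.
Adding the constant: 0 + 4 = 4. Limit = 4.

Final answer: 4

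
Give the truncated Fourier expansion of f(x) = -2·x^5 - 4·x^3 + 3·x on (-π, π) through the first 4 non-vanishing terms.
(-426 - 4·π^4 + 72·π^2)·sin(x) + (-6·π^2 + 6 + 2·π^4)·sin(2·x) + (-4·π^4/3 + 146/81 + 8·π^2/27)·sin(3·x) + (-57/32 + 3·π^2/4 + π^4)·sin(4·x)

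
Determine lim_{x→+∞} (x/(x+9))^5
As x → +∞: x/(x+9) = 1/(1 + 9/x) → 1, and the 5th power of a limit-1 base also → 1.
Limit = 1.

Final answer: 1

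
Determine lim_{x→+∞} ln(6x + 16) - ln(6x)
This is an ∞ − ∞ indeterminate form.
Combine the logarithms: ln(6x+16) − ln(6x) = ln((6x+16)/(6x)) = ln(1 + 16/(6x)) → ln(1) = 0.
Limit = 0.

Final answer: 0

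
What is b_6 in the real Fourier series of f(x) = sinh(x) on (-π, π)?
b_6 = (1/π) ∫_{-π}^{π} f(x)·sin(6x) dx.
Evaluate the integral (use parity and integration by parts as needed): b_6 = -12·sinh(π)/(37·π).

Final answer: -12·sinh(π)/(37·π)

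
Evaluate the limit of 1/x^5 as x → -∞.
Evaluate the dominant behaviour as x → -∞; each term tends to a finite value or vanishes.
Limit = 0.

Final answer: 0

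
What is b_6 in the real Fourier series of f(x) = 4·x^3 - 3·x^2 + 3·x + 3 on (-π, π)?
b_6 = (1/π) ∫_{-π}^{π} f(x)·sin(6x) dx.
Evaluate the integral (use parity and integration by parts as needed): b_6 = -4·π^2/3 - 7/9.

Final answer: -4·π^2/3 - 7/9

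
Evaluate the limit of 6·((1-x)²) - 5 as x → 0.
Direct substitution at x = 0 gives 1.

Final answer: 1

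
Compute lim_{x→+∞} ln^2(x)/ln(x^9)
This is an ∞/∞ indeterminate form as x → +∞.
Write ln(x^9) = 9·ln(x), reducing the quotient to ln(x)/9 → ∞.
Limit = ∞.

Final answer: ∞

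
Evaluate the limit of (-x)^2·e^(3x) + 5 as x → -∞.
The product is a 0·∞ indeterminate form at x → -∞.
Rewrite the product as (-x)^2 / e^(-3x) (an ∞/∞ form) and apply L'Hôpital, or use the standard hierarchy e^(3|x|) ≫ |(-x)^2| as x → -∞.
The indeterminate product → 0, so the limit = 5.

Final answer: 5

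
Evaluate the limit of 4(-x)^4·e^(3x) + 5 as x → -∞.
The product is a 0·∞ indeterminate form at x → -∞.
Rewrite the product as 4(-x)^4 / e^(-3x) (an ∞/∞ form) and apply L'Hôpital, or use the standard hierarchy e^(3|x|) ≫ |(-x)^4| as x → -∞.
The indeterminate product → 0, so the limit = 5.

Final answer: 5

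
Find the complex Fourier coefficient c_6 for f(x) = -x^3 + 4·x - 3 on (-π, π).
Compute the real Fourier coefficients first: a_6 = 0, b_6 = -25/18 + π^2/3.
Then c_6 = (a_6 − i·b_6)/2 = -i·π^2/6 + 25·i/36.

Final answer: -i·π^2/6 + 25·i/36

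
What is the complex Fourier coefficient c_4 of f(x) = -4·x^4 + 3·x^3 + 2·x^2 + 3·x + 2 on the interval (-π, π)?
Compute the real Fourier coefficients first: a_4 = 5/4 - 2·π^2, b_4 = -3·π^2/2 - 15/16.
Then c_4 = (a_4 − i·b_4)/2 = -π^2 + 5/8 + 15·i/32 + 3·i·π^2/4.

Final answer: -π^2 + 5/8 + 15·i/32 + 3·i·π^2/4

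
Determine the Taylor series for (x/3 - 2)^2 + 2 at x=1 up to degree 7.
43/9 - 10·(x - 1)/9 + (x - 1)^2/9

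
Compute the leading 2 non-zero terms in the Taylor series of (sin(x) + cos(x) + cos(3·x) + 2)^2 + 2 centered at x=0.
8·x + 18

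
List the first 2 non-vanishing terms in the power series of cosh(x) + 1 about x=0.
x^2/2 + 2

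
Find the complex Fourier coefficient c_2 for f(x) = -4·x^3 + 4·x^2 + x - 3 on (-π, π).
Compute the real Fourier coefficients first: a_2 = 4, b_2 = -7 + 4·π^2.
Then c_2 = (a_2 − i·b_2)/2 = 2 - 2·i·π^2 + 7·i/2.

Final answer: 2 - 2·i·π^2 + 7·i/2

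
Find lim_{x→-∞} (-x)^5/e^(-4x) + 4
The quotient is an ∞/∞ indeterminate form as x → -∞.
Compare growth rates of the dominant terms (exponentials ≫ polynomials ≫ logarithms), or apply L'Hôpital's rule; the quotient → 0.
Adding the constant: 0 + 4 = 4. Limit = 4.

Final answer: 4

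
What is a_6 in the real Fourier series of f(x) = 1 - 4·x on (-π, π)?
a_6 = (1/π) ∫_{-π}^{π} f(x)·cos(6x) dx.
Evaluate the integral (use parity and integration by parts as needed): a_6 = 0.

Final answer: 0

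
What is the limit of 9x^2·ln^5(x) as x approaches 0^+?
This is a 0·∞ indeterminate form at x → 0⁺.
Rewrite the product as 9·ln^5(x) / x^(-2) and apply L'Hôpital, or use the standard hierarchy x^(-2) ≫ |ln x|^5 as x → 0⁺.
The indeterminate product → 0, so the limit = 0.

Final answer: 0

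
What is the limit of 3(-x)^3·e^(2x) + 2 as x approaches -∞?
The product is a 0·∞ indeterminate form at x → -∞.
Rewrite the product as 3(-x)^3 / e^(-2x) (an ∞/∞ form) and apply L'Hôpital, or use the standard hierarchy e^(2|x|) ≫ |(-x)^3| as x → -∞.
The indeterminate product → 0, so the limit = 2.

Final answer: 2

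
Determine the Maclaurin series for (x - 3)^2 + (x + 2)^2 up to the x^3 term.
2·x^2 - 2·x + 13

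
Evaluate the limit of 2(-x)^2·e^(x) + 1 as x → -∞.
The product is a 0·∞ indeterminate form at x → -∞.
Rewrite the product as 2(-x)^2 / e^(-x) (an ∞/∞ form) and apply L'Hôpital, or use the standard hierarchy e^(|x|) ≫ |(-x)^2| as x → -∞.
The indeterminate product → 0, so the limit = 1.

Final answer: 1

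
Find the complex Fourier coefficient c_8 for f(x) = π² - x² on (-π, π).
Compute the real Fourier coefficients first: a_8 = -1/16, b_8 = 0.
Then c_8 = (a_8 − i·b_8)/2 = -1/32.

Final answer: -1/32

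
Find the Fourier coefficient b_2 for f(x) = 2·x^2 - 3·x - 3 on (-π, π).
b_2 = (1/π) ∫_{-π}^{π} f(x)·sin(2x) dx.
Evaluate the integral (use parity and integration by parts as needed): b_2 = 3.

Final answer: 3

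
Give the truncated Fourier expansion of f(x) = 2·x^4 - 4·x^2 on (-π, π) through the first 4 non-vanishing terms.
(112 - 16·π^2)·cos(x) + (-10 + 4·π^2)·cos(2·x) + (80/27 - 16·π^2/9)·cos(3·x) - 4·π^2/3 + 2·π^4/5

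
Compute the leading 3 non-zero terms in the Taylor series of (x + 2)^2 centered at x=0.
x^2 + 4·x + 4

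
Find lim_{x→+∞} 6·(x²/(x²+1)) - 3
Evaluate the dominant behaviour as x → +∞; each term tends to a finite value or vanishes.
Limit = 3.

Final answer: 3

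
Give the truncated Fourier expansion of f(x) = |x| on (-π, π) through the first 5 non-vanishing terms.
-4·cos(x)/π - 4·cos(3·x)/(9·π) - 4·cos(5·x)/(25·π) - 4·cos(7·x)/(49·π) + π/2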